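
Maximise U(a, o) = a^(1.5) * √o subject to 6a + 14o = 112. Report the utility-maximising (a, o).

MU_a = 1.5·√a·√o and MU_o = 0.5·a^(1.5)·o^(-0.5).
MRS = MU_a/MU_o = (3)·o/a.
Tangency: set MRS = p_a/p_o = 6/14 = 3/7.
So (3)·o/a = 3/7, i.e. o = (1/7)·a.
Substitute into the budget 6·a + 14·o = 112: 8·a = 112, so a* = 14.
Then o* = (1/7)·14 = 2.

a* = 14, o* = 2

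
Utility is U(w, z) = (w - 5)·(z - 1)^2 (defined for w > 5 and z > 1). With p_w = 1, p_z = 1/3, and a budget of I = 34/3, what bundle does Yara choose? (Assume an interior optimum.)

w* = 7, z* = 13

MU_w = (z−1)^2, MU_z = 2·(w−5)·(z−1).
MRS = (1/2)·(z−1)/(w−5).
Tangency: set MRS = p_w/p_z = 1/(1/3) = 3.
So (1/2)·(z − 1)/(w − 5) = 3, i.e. (z − 1) = 6·(w − 5).
Rewrite the budget in excess-of-subsistence terms: 1·(w − 5) + (1/3)·(z − 1) = 34/3 − 1·5 − (1/3)·1 = 6.
Substituting, 3·(w − 5) = 6, so w − 5 = 2 and w* = 7.
Then z − 1 = 6·2 = 12, so z* = 13.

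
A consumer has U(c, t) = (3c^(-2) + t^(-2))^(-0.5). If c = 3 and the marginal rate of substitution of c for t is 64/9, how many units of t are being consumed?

For CES with ρ = -2, MRS = (3/1)·(t/c)^3.
Setting (3/1)·(t/3)^3 = 64/9 gives (t/3)^3 = 64/27, so t/3 = 4/3 and t = 4.

t = 4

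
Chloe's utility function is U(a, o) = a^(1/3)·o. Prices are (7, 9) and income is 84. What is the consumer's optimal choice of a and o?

a* = 3, o* = 7

MU_a = 1/3·a^(-2/3)·o and MU_o = a^(1/3).
MRS = MU_a/MU_o = (1/3)·o/a.
Tangency: set MRS = p_a/p_o = 7/9.
So (1/3)·o/a = 7/9, i.e. o = (7/3)·a.
Substitute into the budget 7·a + 9·o = 84: 28·a = 84, so a* = 3.
Then o* = (7/3)·3 = 7.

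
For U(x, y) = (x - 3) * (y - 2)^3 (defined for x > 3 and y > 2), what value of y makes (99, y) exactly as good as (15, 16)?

U(15, 16) = 32928.
Set U(99, y) = 32928 and solve.
With x = 99: (99 − 3) = 96, so (y − 2)^3 = 32928/96 = 343.
Taking the cube root (with y > 2): y − 2 = 7, so y = 9.
Check: U(99, 9) = 32928.

y = 9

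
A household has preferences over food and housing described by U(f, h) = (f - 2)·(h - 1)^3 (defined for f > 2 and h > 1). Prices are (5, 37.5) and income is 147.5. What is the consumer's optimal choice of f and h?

f* = 7, h* = 3

MU_f = (h−1)^3, MU_h = 3·(f−2)·(h−1)^2.
MRS = (1/3)·(h−1)/(f−2).
Tangency: set MRS = p_f/p_h = 5/37.5 = 2/15.
So (1/3)·(h − 1)/(f − 2) = 2/15, i.e. (h − 1) = 0.4·(f − 2).
Rewrite the budget in excess-of-subsistence terms: 5·(f − 2) + 37.5·(h − 1) = 147.5 − 5·2 − 37.5·1 = 100.
Substituting, 20·(f − 2) = 100, so f − 2 = 5 and f* = 7.
Then h − 1 = 0.4·5 = 2, so h* = 3.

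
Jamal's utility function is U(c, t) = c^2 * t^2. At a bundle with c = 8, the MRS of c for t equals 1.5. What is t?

t = 12

MU_c = 2·c·t^2 and MU_t = 2·c^2·t.
MRS = MU_c/MU_t = t/c.
Substitute c = 8: MRS = t/8. Setting t/8 = 1.5 gives t = 1.5·8 = 12.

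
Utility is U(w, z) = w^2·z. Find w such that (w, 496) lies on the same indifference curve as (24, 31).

w = 6

U(24, 31) = 17856.
Set U(w, 496) = 17856 and solve.
With z = 496: w^2 = 17856/496 = 36; taking the square root, w = 6.
Check: U(6, 496) = 17856.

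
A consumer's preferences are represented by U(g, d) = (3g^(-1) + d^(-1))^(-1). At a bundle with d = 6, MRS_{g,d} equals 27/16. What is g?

g = 8

For CES with ρ = -1, MRS = (3/1)·(d/g)^2.
Setting (3/1)·(6/g)^2 = 27/16 gives (6/g)^2 = 9/16, so 6/g = 0.75 and g = 8.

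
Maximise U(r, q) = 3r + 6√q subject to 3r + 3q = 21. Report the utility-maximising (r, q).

r* = 6, q* = 1

MU_r = 3, MU_q = 6/(2√q).
MRS = 3 ÷ (6/(2√q)).
Tangency: set MRS = p_r/p_q = 3/3 = 1.
MRS depends only on q: √q = 1 ⇒ √q = 1 ⇒ q* = 1.
From the budget, 3·r = 21 − 3·1 = 18, so r* = 6.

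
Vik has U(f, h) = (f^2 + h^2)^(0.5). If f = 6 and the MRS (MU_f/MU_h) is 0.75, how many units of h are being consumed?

h = 8

For CES with ρ = 2, MRS = (h/f)^(-1).
Setting (h/6)^(-1) = 0.75 gives h/6 = 4/3 and h = 8.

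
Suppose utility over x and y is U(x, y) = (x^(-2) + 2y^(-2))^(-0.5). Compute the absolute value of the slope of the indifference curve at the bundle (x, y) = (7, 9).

For CES with ρ = -2, MRS = (1/2)·(y/x)^3.
At (7, 9): MRS = 729/686.
The indifference curve has slope −729/686 at this bundle.

MRS = 729/686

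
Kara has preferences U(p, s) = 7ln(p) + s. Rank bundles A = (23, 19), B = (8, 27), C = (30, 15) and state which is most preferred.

Evaluate utility at each bundle:
U(A) = 40.948.
U(B) = 41.556.
U(C) = 38.808.
Highest utility is B, so B ≻ A ≻ C.

Bundle B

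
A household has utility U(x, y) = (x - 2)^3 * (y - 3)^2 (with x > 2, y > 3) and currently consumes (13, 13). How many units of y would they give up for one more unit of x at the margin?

MU_x = 3·(x−2)^2·(y−3)^2, MU_y = 2·(x−2)^3·(y−3).
MRS = (3/2)·(y−3)/(x−2).
At (13, 13): MRS = 15/11.
The indifference curve has slope −15/11 at this bundle.

MRS = 15/11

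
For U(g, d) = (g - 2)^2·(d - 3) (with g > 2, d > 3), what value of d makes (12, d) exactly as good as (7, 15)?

d = 6

U(7, 15) = 300.
Set U(12, d) = 300 and solve.
With g = 12: (12 − 2)^2 = 100, so (d − 3) = 300/100 = 3.
So d = 3 + 3 = 6.
Check: U(12, 6) = 300.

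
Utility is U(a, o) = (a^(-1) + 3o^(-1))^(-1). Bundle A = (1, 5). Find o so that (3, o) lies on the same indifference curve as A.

o = 45/19

U depends on (a, o) only through S = a^(-1) + 3o^(-1), so equal utility means equal S. At (1, 5): S = 1.6.
With a = 3: 3^(-1) = 1/3, so 3o^(-1) = 1.6 − 1/3 = 19/15, i.e. o^(-1) = 19/45.
Hence o = 1/(19/45) = 45/19.
Check: U(3, 45/19) = 0.625.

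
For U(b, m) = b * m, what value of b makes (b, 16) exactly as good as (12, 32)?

U(12, 32) = 384.
Set U(b, 16) = 384 and solve.
With m = 16: b = 384/16 = 24.
Check: U(24, 16) = 384.

b = 24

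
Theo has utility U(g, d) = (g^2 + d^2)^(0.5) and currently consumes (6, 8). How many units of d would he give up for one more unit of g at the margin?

MRS = 0.75

For CES with ρ = 2, MRS = (d/g)^(-1).
At (6, 8): MRS = 0.75.
That is, one extra unit of g is worth 0.75 units of d at the margin.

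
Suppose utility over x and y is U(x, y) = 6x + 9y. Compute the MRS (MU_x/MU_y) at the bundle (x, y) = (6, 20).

MRS = 2/3

MU_x = 6, MU_y = 9, so MRS = 6/9 = 2/3 at every bundle.
At (6, 20): MRS = 2/3.
The indifference curve has slope −2/3 at this bundle.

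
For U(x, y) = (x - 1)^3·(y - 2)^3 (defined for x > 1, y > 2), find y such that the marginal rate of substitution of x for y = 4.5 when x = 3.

y = 11

MU_x = 3·(x−1)^2·(y−2)^3, MU_y = 3·(x−1)^3·(y−2)^2.
MRS = (y−2)/(x−1).
Substitute x = 3: MRS = (y − 2)/2. Setting this equal to 4.5 gives y − 2 = 4.5·2 = 9, so y = 11.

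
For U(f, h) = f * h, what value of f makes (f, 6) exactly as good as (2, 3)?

U(2, 3) = 6.
Set U(f, 6) = 6 and solve.
With h = 6: f = 6/6 = 1.
Check: U(1, 6) = 6.

f = 1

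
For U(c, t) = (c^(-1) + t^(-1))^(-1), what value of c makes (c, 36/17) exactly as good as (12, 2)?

U depends on (c, t) only through S = c^(-1) + t^(-1), so equal utility means equal S. At (12, 2): S = 7/12.
With t = 36/17: (36/17)^(-1) = 17/36, so c^(-1) = 7/12 − 17/36 = 1/9.
Hence c = 1/(1/9) = 9.
Check: U(9, 36/17) = 1.7143.

c = 9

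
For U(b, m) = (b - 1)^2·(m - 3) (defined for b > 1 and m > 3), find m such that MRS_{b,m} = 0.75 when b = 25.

m = 12

MU_b = 2·(b−1)·(m−3), MU_m = (b−1)^2.
MRS = (2/1)·(m−3)/(b−1).
Substitute b = 25: MRS = (m − 3)/12. Setting this equal to 0.75 gives m − 3 = 0.75·12 = 9, so m = 12.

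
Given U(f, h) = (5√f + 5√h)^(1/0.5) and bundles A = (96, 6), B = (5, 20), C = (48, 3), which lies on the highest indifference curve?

Bundle A

Evaluate utility at each bundle:
U(A) = 3750.000.
U(B) = 1125.000.
U(C) = 1875.000.
Highest utility is A, so A ≻ C ≻ B.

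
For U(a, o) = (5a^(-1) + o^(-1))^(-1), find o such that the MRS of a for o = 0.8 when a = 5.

For CES with ρ = -1, MRS = (5/1)·(o/a)^2.
Setting (5/1)·(o/5)^2 = 0.8 gives (o/5)^2 = 4/25, so o/5 = 0.4 and o = 2.

o = 2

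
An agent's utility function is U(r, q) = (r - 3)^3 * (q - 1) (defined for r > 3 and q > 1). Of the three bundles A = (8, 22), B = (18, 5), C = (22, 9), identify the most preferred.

Bundle C

Evaluate utility at each bundle:
U(A) = 2625.
U(B) = 13500.
U(C) = 54872.
Highest utility is C, so C ≻ B ≻ A.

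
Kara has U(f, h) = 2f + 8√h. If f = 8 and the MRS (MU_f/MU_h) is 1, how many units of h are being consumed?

MU_f = 2, MU_h = 8/(2√h).
MRS = 2 ÷ (8/(2√h)).
MRS depends only on h: 0.5·√h = 1 ⇒ √h = 1/0.5 = 2 ⇒ h = 4.

h = 4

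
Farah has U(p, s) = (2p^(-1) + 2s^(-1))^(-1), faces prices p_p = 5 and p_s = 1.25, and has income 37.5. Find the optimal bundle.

p* = 5, s* = 10

For CES with ρ = -1, MRS = (s/p)^2.
Tangency: set MRS = p_p/p_s = 5/1.25 = 4.
So (s/p)^2 = 4; taking the square root, s/p = 2, i.e. s = 2·p.
Substitute into the budget 5·p + 1.25·s = 37.5: 7.5·p = 37.5, so p* = 5 and s* = 2·5 = 10.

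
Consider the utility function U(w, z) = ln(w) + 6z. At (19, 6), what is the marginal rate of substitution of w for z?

MU_w = 1/w, MU_z = 6.
MRS = 1/w ÷ 6.
At (19, 6): MRS = 1/114.
That is, one extra unit of w is worth 1/114 units of z at the margin.

MRS = 1/114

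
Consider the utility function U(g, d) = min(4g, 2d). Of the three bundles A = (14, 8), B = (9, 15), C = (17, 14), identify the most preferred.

Bundle B

Evaluate utility at each bundle:
U(A) = 16.
U(B) = 30.
U(C) = 28.
Highest utility is B, so B ≻ C ≻ A.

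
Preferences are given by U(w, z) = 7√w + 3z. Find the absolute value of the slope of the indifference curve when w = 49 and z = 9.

MU_w = 7/(2√w), MU_z = 3.
MRS = 7/(2√w) ÷ 3.
At (49, 9): MRS = 1/6.
So at (49, 9) the consumer would give up 1/6 units of z for one more unit of w.

MRS = 1/6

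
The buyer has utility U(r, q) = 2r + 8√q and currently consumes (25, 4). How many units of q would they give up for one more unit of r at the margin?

MU_r = 2, MU_q = 8/(2√q).
MRS = 2 ÷ (8/(2√q)).
At (25, 4): MRS = 1.
That is, one extra unit of r is worth 1 units of q at the margin.

MRS = 1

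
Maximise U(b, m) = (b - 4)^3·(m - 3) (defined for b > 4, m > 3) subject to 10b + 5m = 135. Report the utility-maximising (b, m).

b* = 10, m* = 7

MU_b = 3·(b−4)^2·(m−3), MU_m = (b−4)^3.
MRS = (3/1)·(m−3)/(b−4).
Tangency: set MRS = p_b/p_m = 10/5 = 2.
So (3/1)·(m − 3)/(b − 4) = 2, i.e. (m − 3) = (2/3)·(b − 4).
Rewrite the budget in excess-of-subsistence terms: 10·(b − 4) + 5·(m − 3) = 135 − 10·4 − 5·3 = 80.
Substituting, (40/3)·(b − 4) = 80, so b − 4 = 6 and b* = 10.
Then m − 3 = (2/3)·6 = 4, so m* = 7.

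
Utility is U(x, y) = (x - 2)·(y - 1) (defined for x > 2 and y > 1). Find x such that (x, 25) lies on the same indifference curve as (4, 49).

x = 6

U(4, 49) = 96.
Set U(x, 25) = 96 and solve.
With y = 25: (25 − 1) = 24, so (x − 2) = 96/24 = 4.
So x = 2 + 4 = 6.
Check: U(6, 25) = 96.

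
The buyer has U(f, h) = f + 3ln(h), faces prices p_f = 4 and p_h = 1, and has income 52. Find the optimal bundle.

MU_f = 1, MU_h = 3/h.
MRS = 1 ÷ (3/h).
Tangency: set MRS = p_f/p_h = 4/1 = 4.
MRS depends only on h: (1/3)·h = 4 ⇒ h* = 4/(1/3) = 12.
From the budget, 4·f = 52 − 1·12 = 40, so f* = 10.

f* = 10, h* = 12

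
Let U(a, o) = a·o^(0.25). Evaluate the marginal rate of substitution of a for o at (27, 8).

MRS = 32/27

MU_a = o^(0.25) and MU_o = 0.25·a·o^(-0.75).
MRS = MU_a/MU_o = (4)·o/a.
At (27, 8): MRS = 32/27.
The indifference curve has slope −32/27 at this bundle.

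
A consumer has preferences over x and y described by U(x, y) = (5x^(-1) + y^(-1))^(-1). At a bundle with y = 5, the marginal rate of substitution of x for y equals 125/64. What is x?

For CES with ρ = -1, MRS = (5/1)·(y/x)^2.
Setting (5/1)·(5/x)^2 = 125/64 gives (5/x)^2 = 25/64, so 5/x = 0.625 and x = 8.

x = 8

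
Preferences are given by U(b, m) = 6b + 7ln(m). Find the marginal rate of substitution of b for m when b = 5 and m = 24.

MRS = 144/7

MU_b = 6, MU_m = 7/m.
MRS = 6 ÷ (7/m).
At (5, 24): MRS = 144/7.
So at (5, 24) the consumer would give up 144/7 units of m for one more unit of b.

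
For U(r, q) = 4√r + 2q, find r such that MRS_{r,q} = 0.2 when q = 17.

MU_r = 4/(2√r), MU_q = 2.
MRS = 4/(2√r) ÷ 2.
MRS depends only on r: 1/√r = 0.2 ⇒ √r = 1/0.2 = 5 ⇒ r = 25.

r = 25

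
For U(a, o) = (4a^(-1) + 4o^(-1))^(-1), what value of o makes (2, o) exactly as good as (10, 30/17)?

o = 6

U depends on (a, o) only through S = 4a^(-1) + 4o^(-1), so equal utility means equal S. At (10, 30/17): S = 8/3.
With a = 2: 4·2^(-1) = 2, so 4o^(-1) = 8/3 − 2 = 2/3, i.e. o^(-1) = 1/6.
Hence o = 1/(1/6) = 6.
Check: U(2, 6) = 0.375.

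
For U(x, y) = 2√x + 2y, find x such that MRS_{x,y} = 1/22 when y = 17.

MU_x = 2/(2√x), MU_y = 2.
MRS = 2/(2√x) ÷ 2.
MRS depends only on x: 0.5/√x = 1/22 ⇒ √x = 0.5/(1/22) = 11 ⇒ x = 121.

x = 121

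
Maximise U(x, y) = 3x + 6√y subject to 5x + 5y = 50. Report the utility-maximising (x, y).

x* = 9, y* = 1

MU_x = 3, MU_y = 6/(2√y).
MRS = 3 ÷ (6/(2√y)).
Tangency: set MRS = p_x/p_y = 5/5 = 1.
MRS depends only on y: √y = 1 ⇒ √y = 1 ⇒ y* = 1.
From the budget, 5·x = 50 − 5·1 = 45, so x* = 9.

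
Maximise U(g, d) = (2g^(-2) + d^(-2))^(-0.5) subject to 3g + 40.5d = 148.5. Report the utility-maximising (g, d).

g* = 9, d* = 3

For CES with ρ = -2, MRS = (2/1)·(d/g)^3.
Tangency: set MRS = p_g/p_d = 3/40.5 = 2/27.
So (d/g)^3 = 1/27; taking the cube root, d/g = 1/3, i.e. d = (1/3)·g.
Substitute into the budget 3·g + 40.5·d = 148.5: 16.5·g = 148.5, so g* = 9 and d* = (1/3)·9 = 3.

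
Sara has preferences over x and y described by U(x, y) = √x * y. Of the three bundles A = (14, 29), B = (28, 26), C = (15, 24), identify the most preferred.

Evaluate utility at each bundle:
U(A) = 108.508.
U(B) = 137.579.
U(C) = 92.952.
Highest utility is B, so B ≻ A ≻ C.

Bundle B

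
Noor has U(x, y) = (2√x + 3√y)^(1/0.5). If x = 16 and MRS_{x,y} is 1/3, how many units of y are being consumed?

y = 4

For CES with ρ = 0.5, MRS = (2/3)·√(y/x).
Setting (2/3)·√(y/16) = 1/3 gives √(y/16) = 0.5, so y/16 = 0.25 and y = 4.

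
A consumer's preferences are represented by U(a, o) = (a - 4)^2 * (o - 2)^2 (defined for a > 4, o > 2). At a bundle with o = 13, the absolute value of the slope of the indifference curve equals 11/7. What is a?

MU_a = 2·(a−4)·(o−2)^2, MU_o = 2·(a−4)^2·(o−2).
MRS = (o−2)/(a−4).
Substitute o = 13: MRS = 11/(a − 4). Setting this equal to 11/7 gives a − 4 = 11/(11/7) = 7, so a = 11.

a = 11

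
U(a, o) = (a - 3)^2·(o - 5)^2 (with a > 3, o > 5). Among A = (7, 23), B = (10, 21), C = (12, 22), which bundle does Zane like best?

Bundle C

Evaluate utility at each bundle:
U(A) = 5184.
U(B) = 12544.
U(C) = 23409.
Highest utility is C, so C ≻ B ≻ A.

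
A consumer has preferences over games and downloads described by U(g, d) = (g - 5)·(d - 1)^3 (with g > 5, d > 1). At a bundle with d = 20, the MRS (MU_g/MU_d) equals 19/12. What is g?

MU_g = (d−1)^3, MU_d = 3·(g−5)·(d−1)^2.
MRS = (1/3)·(d−1)/(g−5).
Substitute d = 20: MRS = (19/3)/(g − 5). Setting this equal to 19/12 gives g − 5 = (19/3)/(19/12) = 4, so g = 9.

g = 9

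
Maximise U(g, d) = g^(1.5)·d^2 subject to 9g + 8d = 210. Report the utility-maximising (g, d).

MU_g = 1.5·√g·d^2 and MU_d = 2·g^(1.5)·d.
MRS = MU_g/MU_d = (0.75)·d/g.
Tangency: set MRS = p_g/p_d = 9/8 = 1.125.
So (0.75)·d/g = 1.125, i.e. d = 1.5·g.
Substitute into the budget 9·g + 8·d = 210: 21·g = 210, so g* = 10.
Then d* = 1.5·10 = 15.

g* = 10, d* = 15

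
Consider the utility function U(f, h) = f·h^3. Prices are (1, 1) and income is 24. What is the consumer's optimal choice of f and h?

MU_f = h^3 and MU_h = 3·f·h^2.
MRS = MU_f/MU_h = (1/3)·h/f.
Tangency: set MRS = p_f/p_h = 1/1 = 1.
So (1/3)·h/f = 1, i.e. h = 3·f.
Substitute into the budget 1·f + 1·h = 24: 4·f = 24, so f* = 6.
Then h* = 3·6 = 18.

f* = 6, h* = 18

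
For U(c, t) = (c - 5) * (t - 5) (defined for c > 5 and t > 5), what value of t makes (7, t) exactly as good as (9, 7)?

U(9, 7) = 8.
Set U(7, t) = 8 and solve.
With c = 7: (7 − 5) = 2, so (t − 5) = 8/2 = 4.
So t = 5 + 4 = 9.
Check: U(7, 9) = 8.

t = 9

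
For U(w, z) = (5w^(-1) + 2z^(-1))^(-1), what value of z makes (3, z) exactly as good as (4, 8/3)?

U depends on (w, z) only through S = 5w^(-1) + 2z^(-1), so equal utility means equal S. At (4, 8/3): S = 2.
With w = 3: 5·3^(-1) = 5/3, so 2z^(-1) = 2 − 5/3 = 1/3, i.e. z^(-1) = 1/6.
Hence z = 1/(1/6) = 6.
Check: U(3, 6) = 0.5.

z = 6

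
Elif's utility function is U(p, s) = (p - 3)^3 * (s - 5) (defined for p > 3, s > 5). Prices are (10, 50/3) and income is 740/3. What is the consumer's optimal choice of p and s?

p* = 13, s* = 7

MU_p = 3·(p−3)^2·(s−5), MU_s = (p−3)^3.
MRS = (3/1)·(s−5)/(p−3).
Tangency: set MRS = p_p/p_s = 10/(50/3) = 0.6.
So (3/1)·(s − 5)/(p − 3) = 0.6, i.e. (s − 5) = 0.2·(p − 3).
Rewrite the budget in excess-of-subsistence terms: 10·(p − 3) + (50/3)·(s − 5) = 740/3 − 10·3 − (50/3)·5 = 400/3.
Substituting, (40/3)·(p − 3) = 400/3, so p − 3 = 10 and p* = 13.
Then s − 5 = 0.2·10 = 2, so s* = 7.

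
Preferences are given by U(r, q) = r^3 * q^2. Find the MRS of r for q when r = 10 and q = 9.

MU_r = 3·r^2·q^2 and MU_q = 2·r^3·q.
MRS = MU_r/MU_q = (3/2)·q/r.
At (10, 9): MRS = 1.35.
That is, one extra unit of r is worth 1.35 units of q at the margin.

MRS = 1.35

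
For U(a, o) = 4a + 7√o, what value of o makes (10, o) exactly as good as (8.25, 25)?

o = 16

U(8.25, 25) = 68.
Set U(10, o) = 68 and solve.
With a = 10: 7√o = 68 − 4·10 = 28, so √o = 4 and o = 16.
Check: U(10, 16) = 68.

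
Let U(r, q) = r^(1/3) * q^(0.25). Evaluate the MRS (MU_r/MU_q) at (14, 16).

MU_r = 1/3·r^(-2/3)·q^(0.25) and MU_q = 0.25·r^(1/3)·q^(-0.75).
MRS = MU_r/MU_q = (4/3)·q/r.
At (14, 16): MRS = 32/21.
The indifference curve has slope −32/21 at this bundle.

MRS = 32/21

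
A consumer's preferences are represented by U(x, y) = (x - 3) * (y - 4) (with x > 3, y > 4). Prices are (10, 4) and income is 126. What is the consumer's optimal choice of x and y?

x* = 7, y* = 14

MU_x = (y−4), MU_y = (x−3).
MRS = (y−4)/(x−3).
Tangency: set MRS = p_x/p_y = 10/4 = 2.5.
So (y − 4)/(x − 3) = 2.5, i.e. (y − 4) = 2.5·(x − 3).
Rewrite the budget in excess-of-subsistence terms: 10·(x − 3) + 4·(y − 4) = 126 − 10·3 − 4·4 = 80.
Substituting, 20·(x − 3) = 80, so x − 3 = 4 and x* = 7.
Then y − 4 = 2.5·4 = 10, so y* = 14.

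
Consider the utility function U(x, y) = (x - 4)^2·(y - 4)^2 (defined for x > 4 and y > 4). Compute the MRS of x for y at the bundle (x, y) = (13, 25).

MRS = 7/3

MU_x = 2·(x−4)·(y−4)^2, MU_y = 2·(x−4)^2·(y−4).
MRS = (y−4)/(x−4).
At (13, 25): MRS = 7/3.
The indifference curve has slope −7/3 at this bundle.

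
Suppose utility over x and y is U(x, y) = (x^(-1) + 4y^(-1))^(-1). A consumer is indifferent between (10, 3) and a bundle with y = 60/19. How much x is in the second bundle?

U depends on (x, y) only through S = x^(-1) + 4y^(-1), so equal utility means equal S. At (10, 3): S = 43/30.
With y = 60/19: 4·(60/19)^(-1) = 19/15, so x^(-1) = 43/30 − 19/15 = 1/6.
Hence x = 1/(1/6) = 6.
Check: U(6, 60/19) = 0.6977.

x = 6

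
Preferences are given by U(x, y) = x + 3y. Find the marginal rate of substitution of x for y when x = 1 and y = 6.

MRS = 1/3

MU_x = 1, MU_y = 3, so MRS = 1/3 at every bundle.
At (1, 6): MRS = 1/3.
The indifference curve has slope −1/3 at this bundle.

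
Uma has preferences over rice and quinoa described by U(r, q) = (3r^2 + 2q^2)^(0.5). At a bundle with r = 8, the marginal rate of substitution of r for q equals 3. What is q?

q = 4

For CES with ρ = 2, MRS = (3/2)·(q/r)^(-1).
Setting (3/2)·(q/8)^(-1) = 3 gives (q/8)^(-1) = 2, so q/8 = 0.5 and q = 4.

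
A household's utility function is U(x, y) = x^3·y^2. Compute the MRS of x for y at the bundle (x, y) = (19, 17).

MU_x = 3·x^2·y^2 and MU_y = 2·x^3·y.
MRS = MU_x/MU_y = (3/2)·y/x.
At (19, 17): MRS = 51/38.
So at (19, 17) the consumer would give up 51/38 units of y for one more unit of x.

MRS = 51/38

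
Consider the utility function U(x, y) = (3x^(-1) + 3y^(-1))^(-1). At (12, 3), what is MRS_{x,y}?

MRS = 1/16

For CES with ρ = -1, MRS = (y/x)^2.
At (12, 3): MRS = 1/16.
The indifference curve has slope −1/16 at this bundle.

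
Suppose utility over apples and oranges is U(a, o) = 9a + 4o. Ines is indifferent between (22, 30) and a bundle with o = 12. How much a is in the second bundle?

a = 30

U(22, 30) = 318.
Set U(a, 12) = 318 and solve.
9a + 4·12 = 318 ⇒ 9a = 270 ⇒ a = 30.
Check: U(30, 12) = 318.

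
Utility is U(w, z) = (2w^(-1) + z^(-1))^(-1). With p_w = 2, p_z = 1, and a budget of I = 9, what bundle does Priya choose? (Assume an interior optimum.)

w* = 3, z* = 3

For CES with ρ = -1, MRS = (2/1)·(z/w)^2.
Tangency: set MRS = p_w/p_z = 2/1 = 2.
So (z/w)^2 = 1; taking the square root, z/w = 1, i.e. z = w.
Substitute into the budget 2·w + 1·z = 9: 3·w = 9, so w* = 3 and z* = 3.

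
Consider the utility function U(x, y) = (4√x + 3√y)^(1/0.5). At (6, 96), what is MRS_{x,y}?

MRS = 16/3

For CES with ρ = 0.5, MRS = (4/3)·√(y/x).
At (6, 96): MRS = 16/3.
That is, one extra unit of x is worth 16/3 units of y at the margin.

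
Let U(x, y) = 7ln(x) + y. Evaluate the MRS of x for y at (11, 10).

MRS = 7/11

MU_x = 7/x, MU_y = 1.
MRS = 7/x ÷ 1.
At (11, 10): MRS = 7/11.
The indifference curve has slope −7/11 at this bundle.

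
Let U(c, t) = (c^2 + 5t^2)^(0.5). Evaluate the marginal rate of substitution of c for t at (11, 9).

For CES with ρ = 2, MRS = (1/5)·(t/c)^(-1).
At (11, 9): MRS = 11/45.
That is, one extra unit of c is worth 11/45 units of t at the margin.

MRS = 11/45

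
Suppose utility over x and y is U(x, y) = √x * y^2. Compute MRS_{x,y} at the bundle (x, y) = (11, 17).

MRS = 17/44

MU_x = 0.5·x^(-0.5)·y^2 and MU_y = 2·√x·y.
MRS = MU_x/MU_y = (0.25)·y/x.
At (11, 17): MRS = 17/44.
That is, one extra unit of x is worth 17/44 units of y at the margin.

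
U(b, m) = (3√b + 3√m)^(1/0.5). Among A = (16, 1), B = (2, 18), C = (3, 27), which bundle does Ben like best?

Evaluate utility at each bundle:
U(A) = 225.000.
U(B) = 288.000.
U(C) = 432.000.
Highest utility is C, so C ≻ B ≻ A.

Bundle C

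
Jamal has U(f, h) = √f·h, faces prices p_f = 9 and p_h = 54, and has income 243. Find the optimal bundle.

f* = 9, h* = 3

MU_f = 0.5·f^(-0.5)·h and MU_h = √f.
MRS = MU_f/MU_h = (0.5)·h/f.
Tangency: set MRS = p_f/p_h = 9/54 = 1/6.
So (0.5)·h/f = 1/6, i.e. h = (1/3)·f.
Substitute into the budget 9·f + 54·h = 243: 27·f = 243, so f* = 9.
Then h* = (1/3)·9 = 3.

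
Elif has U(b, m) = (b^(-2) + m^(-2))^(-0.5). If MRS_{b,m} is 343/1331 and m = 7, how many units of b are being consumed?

b = 11

For CES with ρ = -2, MRS = (m/b)^3.
Setting (7/b)^3 = 343/1331 gives 7/b = 7/11 and b = 11.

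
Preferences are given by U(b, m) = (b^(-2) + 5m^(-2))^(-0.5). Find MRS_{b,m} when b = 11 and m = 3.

MRS = 27/6655

For CES with ρ = -2, MRS = (1/5)·(m/b)^3.
At (11, 3): MRS = 27/6655.
That is, one extra unit of b is worth 27/6655 units of m at the margin.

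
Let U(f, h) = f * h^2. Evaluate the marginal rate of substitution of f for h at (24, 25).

MRS = 25/48

MU_f = h^2 and MU_h = 2·f·h.
MRS = MU_f/MU_h = (1/2)·h/f.
At (24, 25): MRS = 25/48.
The indifference curve has slope −25/48 at this bundle.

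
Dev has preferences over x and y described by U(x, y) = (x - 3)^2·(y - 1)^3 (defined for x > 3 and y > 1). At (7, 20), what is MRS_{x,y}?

MRS = 19/6

MU_x = 2·(x−3)·(y−1)^3, MU_y = 3·(x−3)^2·(y−1)^2.
MRS = (2/3)·(y−1)/(x−3).
At (7, 20): MRS = 19/6.
So at (7, 20) the consumer would give up 19/6 units of y for one more unit of x.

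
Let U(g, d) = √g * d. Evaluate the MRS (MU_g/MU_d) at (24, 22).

MRS = 11/24

MU_g = 0.5·g^(-0.5)·d and MU_d = √g.
MRS = MU_g/MU_d = (0.5)·d/g.
At (24, 22): MRS = 11/24.
So at (24, 22) the consumer would give up 11/24 units of d for one more unit of g.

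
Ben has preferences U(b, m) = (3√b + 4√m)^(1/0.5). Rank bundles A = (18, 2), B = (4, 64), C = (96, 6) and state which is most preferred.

Evaluate utility at each bundle:
U(A) = 338.000.
U(B) = 1444.000.
U(C) = 1536.000.
Highest utility is C, so C ≻ B ≻ A.

Bundle C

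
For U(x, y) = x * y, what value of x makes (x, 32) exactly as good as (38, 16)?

x = 19

U(38, 16) = 608.
Set U(x, 32) = 608 and solve.
With y = 32: x = 608/32 = 19.
Check: U(19, 32) = 608.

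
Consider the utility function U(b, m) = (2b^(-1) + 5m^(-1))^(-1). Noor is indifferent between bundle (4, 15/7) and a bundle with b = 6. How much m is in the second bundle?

m = 2

U depends on (b, m) only through S = 2b^(-1) + 5m^(-1), so equal utility means equal S. At (4, 15/7): S = 17/6.
With b = 6: 2·6^(-1) = 1/3, so 5m^(-1) = 17/6 − 1/3 = 2.5, i.e. m^(-1) = 0.5.
Hence m = 1/0.5 = 2.
Check: U(6, 2) = 0.3529.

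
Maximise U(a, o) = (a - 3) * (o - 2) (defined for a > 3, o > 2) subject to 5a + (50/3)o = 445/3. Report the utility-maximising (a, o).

a* = 13, o* = 5

MU_a = (o−2), MU_o = (a−3).
MRS = (o−2)/(a−3).
Tangency: set MRS = p_a/p_o = 5/(50/3) = 0.3.
So (o − 2)/(a − 3) = 0.3, i.e. (o − 2) = 0.3·(a − 3).
Rewrite the budget in excess-of-subsistence terms: 5·(a − 3) + (50/3)·(o − 2) = 445/3 − 5·3 − (50/3)·2 = 100.
Substituting, 10·(a − 3) = 100, so a − 3 = 10 and a* = 13.
Then o − 2 = 0.3·10 = 3, so o* = 5.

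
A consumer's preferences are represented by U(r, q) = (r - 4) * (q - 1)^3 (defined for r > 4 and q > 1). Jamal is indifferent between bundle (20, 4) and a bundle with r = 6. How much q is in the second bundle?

q = 7

U(20, 4) = 432.
Set U(6, q) = 432 and solve.
With r = 6: (6 − 4) = 2, so (q − 1)^3 = 432/2 = 216.
Taking the cube root (with q > 1): q − 1 = 6, so q = 7.
Check: U(6, 7) = 432.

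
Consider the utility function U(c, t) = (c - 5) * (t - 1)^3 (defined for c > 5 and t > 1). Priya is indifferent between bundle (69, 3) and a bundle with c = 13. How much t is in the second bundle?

U(69, 3) = 512.
Set U(13, t) = 512 and solve.
With c = 13: (13 − 5) = 8, so (t − 1)^3 = 512/8 = 64.
Taking the cube root (with t > 1): t − 1 = 4, so t = 5.
Check: U(13, 5) = 512.

t = 5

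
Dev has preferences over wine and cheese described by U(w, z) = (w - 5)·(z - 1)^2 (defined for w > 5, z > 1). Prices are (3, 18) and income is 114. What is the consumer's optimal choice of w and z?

MU_w = (z−1)^2, MU_z = 2·(w−5)·(z−1).
MRS = (1/2)·(z−1)/(w−5).
Tangency: set MRS = p_w/p_z = 3/18 = 1/6.
So (1/2)·(z − 1)/(w − 5) = 1/6, i.e. (z − 1) = (1/3)·(w − 5).
Rewrite the budget in excess-of-subsistence terms: 3·(w − 5) + 18·(z − 1) = 114 − 3·5 − 18·1 = 81.
Substituting, 9·(w − 5) = 81, so w − 5 = 9 and w* = 14.
Then z − 1 = (1/3)·9 = 3, so z* = 4.

w* = 14, z* = 4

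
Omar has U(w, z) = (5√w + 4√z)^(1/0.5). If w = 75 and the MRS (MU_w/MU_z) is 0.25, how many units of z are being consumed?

For CES with ρ = 0.5, MRS = (5/4)·√(z/w).
Setting (5/4)·√(z/75) = 0.25 gives √(z/75) = 0.2, so z/75 = 1/25 and z = 3.

z = 3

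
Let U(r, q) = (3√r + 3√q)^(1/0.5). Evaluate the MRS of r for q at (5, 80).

For CES with ρ = 0.5, MRS = √(q/r).
At (5, 80): MRS = 4.
That is, one extra unit of r is worth 4 units of q at the margin.

MRS = 4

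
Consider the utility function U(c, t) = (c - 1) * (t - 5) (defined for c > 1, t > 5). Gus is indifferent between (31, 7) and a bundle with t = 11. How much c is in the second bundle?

U(31, 7) = 60.
Set U(c, 11) = 60 and solve.
With t = 11: (11 − 5) = 6, so (c − 1) = 60/6 = 10.
So c = 1 + 10 = 11.
Check: U(11, 11) = 60.

c = 11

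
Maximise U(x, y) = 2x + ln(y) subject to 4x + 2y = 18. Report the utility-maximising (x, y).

MU_x = 2, MU_y = 1/y.
MRS = 2 ÷ (1/y).
Tangency: set MRS = p_x/p_y = 4/2 = 2.
MRS depends only on y: 2·y = 2 ⇒ y* = 2/2 = 1.
From the budget, 4·x = 18 − 2·1 = 16, so x* = 4.

x* = 4, y* = 1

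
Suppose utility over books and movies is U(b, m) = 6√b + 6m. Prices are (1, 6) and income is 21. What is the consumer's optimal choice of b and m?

MU_b = 6/(2√b), MU_m = 6.
MRS = 6/(2√b) ÷ 6.
Tangency: set MRS = p_b/p_m = 1/6.
MRS depends only on b: 0.5/√b = 1/6 ⇒ √b = 0.5/(1/6) = 3 ⇒ b* = 9.
From the budget, 6·m = 21 − 1·9 = 12, so m* = 2.

b* = 9, m* = 2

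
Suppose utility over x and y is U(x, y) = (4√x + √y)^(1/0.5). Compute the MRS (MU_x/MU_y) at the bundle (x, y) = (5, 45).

MRS = 12

For CES with ρ = 0.5, MRS = (4/1)·√(y/x).
At (5, 45): MRS = 12.
The indifference curve has slope −12 at this bundle.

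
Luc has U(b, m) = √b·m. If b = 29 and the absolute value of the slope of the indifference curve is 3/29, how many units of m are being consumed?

m = 6

MU_b = 0.5·b^(-0.5)·m and MU_m = √b.
MRS = MU_b/MU_m = (0.5)·m/b.
Substitute b = 29: MRS = m/58. Setting m/58 = 3/29 gives m = (3/29)·58 = 6.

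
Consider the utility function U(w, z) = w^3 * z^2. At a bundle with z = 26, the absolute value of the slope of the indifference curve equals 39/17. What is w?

MU_w = 3·w^2·z^2 and MU_z = 2·w^3·z.
MRS = MU_w/MU_z = (3/2)·z/w.
Substitute z = 26: MRS = 39/w. Setting 39/w = 39/17 gives w = 39/(39/17) = 17.

w = 17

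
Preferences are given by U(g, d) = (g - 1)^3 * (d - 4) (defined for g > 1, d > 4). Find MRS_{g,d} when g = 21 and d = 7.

MU_g = 3·(g−1)^2·(d−4), MU_d = (g−1)^3.
MRS = (3/1)·(d−4)/(g−1).
At (21, 7): MRS = 0.45.
The indifference curve has slope −0.45 at this bundle.

MRS = 0.45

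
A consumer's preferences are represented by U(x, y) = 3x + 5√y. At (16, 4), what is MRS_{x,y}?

MRS = 2.4

MU_x = 3, MU_y = 5/(2√y).
MRS = 3 ÷ (5/(2√y)).
At (16, 4): MRS = 2.4.
That is, one extra unit of x is worth 2.4 units of y at the margin.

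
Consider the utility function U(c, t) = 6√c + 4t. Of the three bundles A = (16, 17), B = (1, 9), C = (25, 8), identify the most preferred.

Bundle A

Evaluate utility at each bundle:
U(A) = 92.000.
U(B) = 42.000.
U(C) = 62.000.
Highest utility is A, so A ≻ C ≻ B.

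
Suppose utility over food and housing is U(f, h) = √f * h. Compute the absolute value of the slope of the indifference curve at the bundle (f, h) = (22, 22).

MU_f = 0.5·f^(-0.5)·h and MU_h = √f.
MRS = MU_f/MU_h = (0.5)·h/f.
At (22, 22): MRS = 0.5.
That is, one extra unit of f is worth 0.5 units of h at the margin.

MRS = 0.5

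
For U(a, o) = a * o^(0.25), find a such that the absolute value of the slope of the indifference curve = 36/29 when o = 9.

MU_a = o^(0.25) and MU_o = 0.25·a·o^(-0.75).
MRS = MU_a/MU_o = (4)·o/a.
Substitute o = 9: MRS = 36/a. Setting 36/a = 36/29 gives a = 36/(36/29) = 29.

a = 29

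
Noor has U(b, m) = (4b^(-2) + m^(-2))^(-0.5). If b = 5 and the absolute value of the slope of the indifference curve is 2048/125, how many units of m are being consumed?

m = 8

For CES with ρ = -2, MRS = (4/1)·(m/b)^3.
Setting (4/1)·(m/5)^3 = 2048/125 gives (m/5)^3 = 512/125, so m/5 = 1.6 and m = 8.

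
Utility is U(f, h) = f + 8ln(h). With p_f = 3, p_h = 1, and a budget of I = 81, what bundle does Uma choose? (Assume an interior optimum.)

f* = 19, h* = 24

MU_f = 1, MU_h = 8/h.
MRS = 1 ÷ (8/h).
Tangency: set MRS = p_f/p_h = 3/1 = 3.
MRS depends only on h: 0.125·h = 3 ⇒ h* = 3/0.125 = 24.
From the budget, 3·f = 81 − 1·24 = 57, so f* = 19.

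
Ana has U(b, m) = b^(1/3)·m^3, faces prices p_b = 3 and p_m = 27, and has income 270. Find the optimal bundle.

MU_b = 1/3·b^(-2/3)·m^3 and MU_m = 3·b^(1/3)·m^2.
MRS = MU_b/MU_m = (1/9)·m/b.
Tangency: set MRS = p_b/p_m = 3/27 = 1/9.
So (1/9)·m/b = 1/9, i.e. m = b.
Substitute into the budget 3·b + 27·m = 270: 30·b = 270, so b* = 9.
Then m* = 9.

b* = 9, m* = 9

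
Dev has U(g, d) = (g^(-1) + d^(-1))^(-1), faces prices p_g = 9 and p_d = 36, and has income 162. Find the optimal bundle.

For CES with ρ = -1, MRS = (d/g)^2.
Tangency: set MRS = p_g/p_d = 9/36 = 0.25.
So (d/g)^2 = 0.25; taking the square root, d/g = 0.5, i.e. d = 0.5·g.
Substitute into the budget 9·g + 36·d = 162: 27·g = 162, so g* = 6 and d* = 0.5·6 = 3.

g* = 6, d* = 3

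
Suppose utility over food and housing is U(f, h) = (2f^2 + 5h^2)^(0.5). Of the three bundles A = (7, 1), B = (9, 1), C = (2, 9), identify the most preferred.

Evaluate utility at each bundle:
U(A) = 10.149.
U(B) = 12.923.
U(C) = 20.322.
Highest utility is C, so C ≻ B ≻ A.

Bundle C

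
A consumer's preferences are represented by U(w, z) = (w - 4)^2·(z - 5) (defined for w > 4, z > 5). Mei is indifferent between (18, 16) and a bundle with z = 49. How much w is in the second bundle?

w = 11

U(18, 16) = 2156.
Set U(w, 49) = 2156 and solve.
With z = 49: (49 − 5) = 44, so (w − 4)^2 = 2156/44 = 49.
Taking the square root (with w > 4): w − 4 = 7, so w = 11.
Check: U(11, 49) = 2156.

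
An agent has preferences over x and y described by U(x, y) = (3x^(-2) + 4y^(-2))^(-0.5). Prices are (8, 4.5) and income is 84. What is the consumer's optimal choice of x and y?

For CES with ρ = -2, MRS = (3/4)·(y/x)^3.
Tangency: set MRS = p_x/p_y = 8/4.5 = 16/9.
So (y/x)^3 = 64/27; taking the cube root, y/x = 4/3, i.e. y = (4/3)·x.
Substitute into the budget 8·x + 4.5·y = 84: 14·x = 84, so x* = 6 and y* = (4/3)·6 = 8.

x* = 6, y* = 8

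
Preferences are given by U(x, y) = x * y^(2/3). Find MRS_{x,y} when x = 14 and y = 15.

MRS = 45/28

MU_x = y^(2/3) and MU_y = 2/3·x·y^(-1/3).
MRS = MU_x/MU_y = (1.5)·y/x.
At (14, 15): MRS = 45/28.
That is, one extra unit of x is worth 45/28 units of y at the margin.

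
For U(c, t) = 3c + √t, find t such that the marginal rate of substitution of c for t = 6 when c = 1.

MU_c = 3, MU_t = 1/(2√t).
MRS = 3 ÷ (1/(2√t)).
MRS depends only on t: 6·√t = 6 ⇒ √t = 6/6 = 1 ⇒ t = 1.

t = 1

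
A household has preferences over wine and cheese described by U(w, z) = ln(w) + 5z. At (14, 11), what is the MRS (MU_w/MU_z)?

MU_w = 1/w, MU_z = 5.
MRS = 1/w ÷ 5.
At (14, 11): MRS = 1/70.
So at (14, 11) the consumer would give up 1/70 units of z for one more unit of w.

MRS = 1/70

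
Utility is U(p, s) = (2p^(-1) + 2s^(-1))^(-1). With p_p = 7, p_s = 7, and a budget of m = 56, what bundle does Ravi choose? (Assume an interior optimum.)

For CES with ρ = -1, MRS = (s/p)^2.
Tangency: set MRS = p_p/p_s = 7/7 = 1.
So (s/p)^2 = 1; taking the square root, s/p = 1, i.e. s = p.
Substitute into the budget 7·p + 7·s = 56: 14·p = 56, so p* = 4 and s* = 4.

p* = 4, s* = 4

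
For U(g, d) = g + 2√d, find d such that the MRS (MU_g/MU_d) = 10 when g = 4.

MU_g = 1, MU_d = 2/(2√d).
MRS = 1 ÷ (2/(2√d)).
MRS depends only on d: √d = 10 ⇒ √d = 10 ⇒ d = 100.

d = 100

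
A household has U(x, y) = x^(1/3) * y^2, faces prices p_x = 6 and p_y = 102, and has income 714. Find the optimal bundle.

x* = 17, y* = 6

MU_x = 1/3·x^(-2/3)·y^2 and MU_y = 2·x^(1/3)·y.
MRS = MU_x/MU_y = (1/6)·y/x.
Tangency: set MRS = p_x/p_y = 6/102 = 1/17.
So (1/6)·y/x = 1/17, i.e. y = (6/17)·x.
Substitute into the budget 6·x + 102·y = 714: 42·x = 714, so x* = 17.
Then y* = (6/17)·17 = 6.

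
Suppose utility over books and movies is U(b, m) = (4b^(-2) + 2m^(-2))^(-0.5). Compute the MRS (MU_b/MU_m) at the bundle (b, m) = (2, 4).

MRS = 16

For CES with ρ = -2, MRS = (4/2)·(m/b)^3.
At (2, 4): MRS = 16.
So at (2, 4) the consumer would give up 16 units of m for one more unit of b.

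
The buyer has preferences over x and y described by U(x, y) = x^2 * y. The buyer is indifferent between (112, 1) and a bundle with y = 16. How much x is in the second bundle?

U(112, 1) = 12544.
Set U(x, 16) = 12544 and solve.
With y = 16: x^2 = 12544/16 = 784; taking the square root, x = 28.
Check: U(28, 16) = 12544.

x = 28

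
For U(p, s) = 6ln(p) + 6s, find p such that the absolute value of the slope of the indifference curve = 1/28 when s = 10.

MU_p = 6/p, MU_s = 6.
MRS = 6/p ÷ 6.
MRS depends only on p: 1/p = 1/28 ⇒ p = 1/(1/28) = 28.

p = 28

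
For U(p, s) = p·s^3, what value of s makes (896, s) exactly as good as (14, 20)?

s = 5

U(14, 20) = 112000.
Set U(896, s) = 112000 and solve.
With p = 896: s^3 = 112000/896 = 125; taking the cube root, s = 5.
Check: U(896, 5) = 112000.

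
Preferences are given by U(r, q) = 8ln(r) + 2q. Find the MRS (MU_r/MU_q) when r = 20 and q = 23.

MRS = 0.2

MU_r = 8/r, MU_q = 2.
MRS = 8/r ÷ 2.
At (20, 23): MRS = 0.2.
The indifference curve has slope −0.2 at this bundle.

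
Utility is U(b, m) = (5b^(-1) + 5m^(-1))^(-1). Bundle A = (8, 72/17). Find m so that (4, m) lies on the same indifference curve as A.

U depends on (b, m) only through S = 5b^(-1) + 5m^(-1), so equal utility means equal S. At (8, 72/17): S = 65/36.
With b = 4: 5·4^(-1) = 1.25, so 5m^(-1) = 65/36 − 1.25 = 5/9, i.e. m^(-1) = 1/9.
Hence m = 1/(1/9) = 9.
Check: U(4, 9) = 0.5538.

m = 9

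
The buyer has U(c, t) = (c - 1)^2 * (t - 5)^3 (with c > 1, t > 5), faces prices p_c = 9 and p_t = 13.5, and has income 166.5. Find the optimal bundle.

c* = 5, t* = 9

MU_c = 2·(c−1)·(t−5)^3, MU_t = 3·(c−1)^2·(t−5)^2.
MRS = (2/3)·(t−5)/(c−1).
Tangency: set MRS = p_c/p_t = 9/13.5 = 2/3.
So (2/3)·(t − 5)/(c − 1) = 2/3, i.e. (t − 5) = (c − 1).
Rewrite the budget in excess-of-subsistence terms: 9·(c − 1) + 13.5·(t − 5) = 166.5 − 9·1 − 13.5·5 = 90.
Substituting, 22.5·(c − 1) = 90, so c − 1 = 4 and c* = 5.
Then t − 5 = 4, so t* = 9.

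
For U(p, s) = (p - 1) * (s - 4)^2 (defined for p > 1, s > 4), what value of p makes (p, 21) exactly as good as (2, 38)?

p = 5

U(2, 38) = 1156.
Set U(p, 21) = 1156 and solve.
With s = 21: (21 − 4)^2 = 289, so (p − 1) = 1156/289 = 4.
So p = 1 + 4 = 5.
Check: U(5, 21) = 1156.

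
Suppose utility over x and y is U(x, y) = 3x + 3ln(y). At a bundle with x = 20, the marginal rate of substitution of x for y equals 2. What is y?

y = 2

MU_x = 3, MU_y = 3/y.
MRS = 3 ÷ (3/y).
MRS depends only on y: y = 2 ⇒ y = 2.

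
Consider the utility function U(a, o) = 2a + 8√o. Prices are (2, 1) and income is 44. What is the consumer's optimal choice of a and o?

a* = 14, o* = 16

MU_a = 2, MU_o = 8/(2√o).
MRS = 2 ÷ (8/(2√o)).
Tangency: set MRS = p_a/p_o = 2/1 = 2.
MRS depends only on o: 0.5·√o = 2 ⇒ √o = 2/0.5 = 4 ⇒ o* = 16.
From the budget, 2·a = 44 − 1·16 = 28, so a* = 14.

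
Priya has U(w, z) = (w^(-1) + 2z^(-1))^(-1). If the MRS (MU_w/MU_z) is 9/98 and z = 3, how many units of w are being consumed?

w = 7

For CES with ρ = -1, MRS = (1/2)·(z/w)^2.
Setting (1/2)·(3/w)^2 = 9/98 gives (3/w)^2 = 9/49, so 3/w = 3/7 and w = 7.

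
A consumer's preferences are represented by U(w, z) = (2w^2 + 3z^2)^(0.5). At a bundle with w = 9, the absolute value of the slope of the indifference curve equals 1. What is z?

For CES with ρ = 2, MRS = (2/3)·(z/w)^(-1).
Setting (2/3)·(z/9)^(-1) = 1 gives (z/9)^(-1) = 1.5, so z/9 = 2/3 and z = 6.

z = 6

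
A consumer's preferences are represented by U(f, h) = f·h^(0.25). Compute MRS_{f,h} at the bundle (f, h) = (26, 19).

MU_f = h^(0.25) and MU_h = 0.25·f·h^(-0.75).
MRS = MU_f/MU_h = (4)·h/f.
At (26, 19): MRS = 38/13.
The indifference curve has slope −38/13 at this bundle.

MRS = 38/13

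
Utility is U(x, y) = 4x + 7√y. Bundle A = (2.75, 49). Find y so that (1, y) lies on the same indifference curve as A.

y = 64

U(2.75, 49) = 60.
Set U(1, y) = 60 and solve.
With x = 1: 7√y = 60 − 4·1 = 56, so √y = 8 and y = 64.
Check: U(1, 64) = 60.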